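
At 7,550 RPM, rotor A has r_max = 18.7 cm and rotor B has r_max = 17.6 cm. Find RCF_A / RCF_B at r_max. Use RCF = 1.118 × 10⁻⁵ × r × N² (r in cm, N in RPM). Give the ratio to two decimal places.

At fixed N, RCF ∝ r, so RCF_A/RCF_B = r_A/r_B = 18.7 / 17.6 = 1.0625.

1.06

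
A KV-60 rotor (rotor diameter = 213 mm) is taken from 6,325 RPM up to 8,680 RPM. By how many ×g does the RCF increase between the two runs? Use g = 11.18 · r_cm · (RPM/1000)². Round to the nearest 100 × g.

≈ 4200 ×g

r = 213 mm / 2 = 106.5 mm = 10.65 cm
RCF₁ = 11.18 × 10.65 × (6.325)² = 11.18 × 10.65 × 40.005625 ≈ 4,763.3 × g
RCF₂ = 11.18 × 10.65 × (8.68)² = 11.18 × 10.65 × 75.3424 ≈ 8,970.8 × g
Increase = 8,970.8 − 4,763.3 = 4,207.5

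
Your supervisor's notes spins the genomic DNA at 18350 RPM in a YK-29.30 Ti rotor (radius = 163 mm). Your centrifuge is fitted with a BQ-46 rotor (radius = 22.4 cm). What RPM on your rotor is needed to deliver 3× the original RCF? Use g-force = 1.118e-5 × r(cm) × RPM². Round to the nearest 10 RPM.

Original rotor: r = 163 mm = 16.3 cm
RCF_original = 1.118 × 10⁻⁵ × 16.3 × (18350)² = 1.118 × 10⁻⁵ × 16.3 × 336,722,500 ≈ 61,362.3 × g
Target RCF = 3 × 61,362.3 ≈ 184,086.9 × g
184,086.9 = 1.118 × 10⁻⁵ × 22.4 × N²
N² = 184,086.9 / (25.0432 × 10⁻⁵) = 735,077,386
N ≈ √735,077,386 ≈ 27,112.3

27110 RPM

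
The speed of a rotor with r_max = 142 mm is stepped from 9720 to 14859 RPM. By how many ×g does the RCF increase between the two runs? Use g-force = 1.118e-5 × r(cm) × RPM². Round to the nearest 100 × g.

r = 142 mm = 14.2 cm
RCF₁ = 1.118 × 10⁻⁵ × 14.2 × (9720)² = 1.118 × 10⁻⁵ × 14.2 × 94,478,400 ≈ 14,999 × g
RCF₂ = 1.118 × 10⁻⁵ × 14.2 × (14859)² = 1.118 × 10⁻⁵ × 14.2 × 220,789,881 ≈ 35,051.7 × g
Increase = 35,051.7 − 14,999 = 20,052.7

20100 ×g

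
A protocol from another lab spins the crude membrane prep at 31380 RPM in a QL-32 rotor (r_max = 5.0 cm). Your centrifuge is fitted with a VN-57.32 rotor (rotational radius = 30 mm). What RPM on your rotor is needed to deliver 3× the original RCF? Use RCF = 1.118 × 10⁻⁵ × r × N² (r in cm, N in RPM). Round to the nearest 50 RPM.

RCF_original = 1.118 × 10⁻⁵ × 5 × (31380)² = 1.118 × 10⁻⁵ × 5 × 984,704,400 ≈ 55,045 × g
Target RCF = 3 × 55,045 ≈ 165,135 × g
Your rotor: r = 30 mm = 3.0 cm
165,135 = 1.118 × 10⁻⁵ × 3 × N²
N² = 165,135 / (3.354 × 10⁻⁵) = 4,923,524,150
N ≈ √4,923,524,150 ≈ 70,167.8

70150 RPM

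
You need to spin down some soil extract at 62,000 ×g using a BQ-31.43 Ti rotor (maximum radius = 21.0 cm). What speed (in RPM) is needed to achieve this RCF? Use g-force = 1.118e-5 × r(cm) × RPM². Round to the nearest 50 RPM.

RCF = 1.118 × 10⁻⁵ × r × N²
62,000 = 1.118 × 10⁻⁵ × 21 × N²
N² = 62,000 / (23.478 × 10⁻⁵) = 264,077,008
N ≈ √264,077,008 ≈ 16,250.4

N ≈ 16250 RPM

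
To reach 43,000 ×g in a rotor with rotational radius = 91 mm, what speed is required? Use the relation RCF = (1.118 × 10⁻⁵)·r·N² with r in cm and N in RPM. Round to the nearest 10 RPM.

r = 91 mm = 9.1 cm
43,000 = 1.118 × 10⁻⁵ × 9.1 × N²
N² = 43,000 / (10.1738 × 10⁻⁵) = 422,654,269
N ≈ √422,654,269 ≈ 20,558.6

N ≈ 20560 RPM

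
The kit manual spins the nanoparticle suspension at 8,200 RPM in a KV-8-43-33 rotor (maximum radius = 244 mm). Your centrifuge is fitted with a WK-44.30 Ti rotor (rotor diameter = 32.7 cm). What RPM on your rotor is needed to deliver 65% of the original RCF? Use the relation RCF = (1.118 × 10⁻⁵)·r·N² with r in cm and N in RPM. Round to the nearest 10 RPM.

8080 RPM

Original rotor: r = 244 mm = 24.4 cm
RCF_original = 1.118 × 10⁻⁵ × 24.4 × (8200)² = 1.118 × 10⁻⁵ × 24.4 × 67,240,000 ≈ 18,342.5 × g
Target RCF = 0.65 × 18,342.5 ≈ 11,922.6 × g
Your rotor: r = 32.7 / 2 = 16.35 cm
11,922.6 = 1.118 × 10⁻⁵ × 16.35 × N²
N² = 11,922.6 / (18.2793 × 10⁻⁵) = 65,224,598
N ≈ √65,224,598 ≈ 8,076.2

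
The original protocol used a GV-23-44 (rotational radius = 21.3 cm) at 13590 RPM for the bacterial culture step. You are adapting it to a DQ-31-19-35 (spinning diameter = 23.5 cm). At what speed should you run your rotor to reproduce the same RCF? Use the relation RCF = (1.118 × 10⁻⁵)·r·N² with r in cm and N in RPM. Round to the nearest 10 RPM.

RCF_original = 1.118 × 10⁻⁵ × 21.3 × (13590)² = 1.118 × 10⁻⁵ × 21.3 × 184,688,100 ≈ 43,980.5 × g
Your rotor: r = 23.5 / 2 = 11.75 cm
43,980.5 = 1.118 × 10⁻⁵ × 11.75 × N²
N² = 43,980.5 / (13.1365 × 10⁻⁵) = 334,796,179
N ≈ √334,796,179 ≈ 18,297.4

18300 RPM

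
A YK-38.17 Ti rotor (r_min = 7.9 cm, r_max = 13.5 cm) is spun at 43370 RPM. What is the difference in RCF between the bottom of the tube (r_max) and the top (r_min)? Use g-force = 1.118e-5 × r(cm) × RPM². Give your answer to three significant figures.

118000 × g

ΔRCF = 1.118 × 10⁻⁵ × (r_max − r_min) × N² = 1.118 × 10⁻⁵ × 5.6 × 1,880,956,900 ≈ 117,762.9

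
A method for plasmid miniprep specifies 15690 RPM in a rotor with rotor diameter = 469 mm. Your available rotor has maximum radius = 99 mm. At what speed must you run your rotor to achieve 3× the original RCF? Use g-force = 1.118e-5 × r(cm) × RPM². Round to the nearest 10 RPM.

Original rotor: r = 469 mm / 2 = 234.5 mm = 23.45 cm
RCF = 1.118 × 10⁻⁵ × r × N²
RCF_original = 1.118 × 10⁻⁵ × 23.45 × (15690)² = 1.118 × 10⁻⁵ × 23.45 × 246,176,100 ≈ 64,540.2 × g
Target RCF = 3 × 64,540.2 ≈ 193,620.6 × g
Your rotor: r = 99 mm = 9.9 cm
193,620.6 = 1.118 × 10⁻⁵ × 9.9 × N²
N² = 193,620.6 / (11.0682 × 10⁻⁵) = 1,749,341,356
N ≈ √1,749,341,356 ≈ 41,825.1

41830 RPM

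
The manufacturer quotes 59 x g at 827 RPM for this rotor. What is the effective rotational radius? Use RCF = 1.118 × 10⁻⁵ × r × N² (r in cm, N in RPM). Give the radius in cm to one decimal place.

≈ 7.7 cm

59 = 1.118 × 10⁻⁵ × r × (827)²
r = 59 / (1.118 × 10⁻⁵ × 683,929) = 59 / 7.646326 ≈ 7.716 cm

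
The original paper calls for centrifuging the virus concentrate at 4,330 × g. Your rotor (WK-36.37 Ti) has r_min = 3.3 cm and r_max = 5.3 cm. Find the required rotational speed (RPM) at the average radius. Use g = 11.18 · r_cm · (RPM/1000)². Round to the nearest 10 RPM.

r_avg = (3.3 + 5.3) / 2 = 4.3 cm
4,330 = 11.18 × 4.3 × (N/1000)²
(N/1000)² = 4,330 / 48.074 = 90.06948
N = 1000 × √90.06948 ≈ 9,490.5

≈ 9490 RPM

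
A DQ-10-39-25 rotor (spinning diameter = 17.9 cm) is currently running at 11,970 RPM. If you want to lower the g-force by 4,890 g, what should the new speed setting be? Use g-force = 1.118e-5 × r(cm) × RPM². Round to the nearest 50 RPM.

r = 17.9 / 2 = 8.95 cm
Current RCF = 1.118 × 10⁻⁵ × 8.95 × (11970)² = 1.118 × 10⁻⁵ × 8.95 × 143,280,900 ≈ 14,336.8 × g
Target RCF = 14,336.8 − 4,890 = 9,446.8 × g
N² = 9,446.8 / (10.0061 × 10⁻⁵) = 94,410,410
N ≈ √94,410,410 ≈ 9,716.5

≈ 9700 RPM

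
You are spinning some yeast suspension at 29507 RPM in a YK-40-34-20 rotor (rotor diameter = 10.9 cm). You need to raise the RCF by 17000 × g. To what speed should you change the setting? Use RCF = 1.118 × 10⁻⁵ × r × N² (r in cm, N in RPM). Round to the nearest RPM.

r = 10.9 / 2 = 5.45 cm
Current RCF = 1.118 × 10⁻⁵ × 5.45 × (29507)² = 1.118 × 10⁻⁵ × 5.45 × 870,663,049 ≈ 53,050.4 × g
Target RCF = 53,050.4 + 17,000 = 70,050.4 × g
N² = 70,050.4 / (6.0931 × 10⁻⁵) = 1,149,667,657
N ≈ √1,149,667,657 ≈ 33,906.7

N₂ ≈ 33907 RPM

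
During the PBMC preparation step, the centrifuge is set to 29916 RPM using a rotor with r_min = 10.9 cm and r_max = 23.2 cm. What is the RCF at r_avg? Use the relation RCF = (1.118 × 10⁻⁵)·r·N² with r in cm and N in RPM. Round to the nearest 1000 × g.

RCF ≈ 171000 ×g

r_avg = (10.9 + 23.2) / 2 = 17.05 cm
RCF = 1.118 × 10⁻⁵ × r × N²
RCF = 1.118 × 10⁻⁵ × 17.05 × (29916)² = 1.118 × 10⁻⁵ × 17.05 × 894,967,056 ≈ 170,597.7 × g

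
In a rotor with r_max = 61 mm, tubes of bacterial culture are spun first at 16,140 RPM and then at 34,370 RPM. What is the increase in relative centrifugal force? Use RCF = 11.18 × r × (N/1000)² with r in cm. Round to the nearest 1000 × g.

r = 61 mm = 6.1 cm
RCF₁ = 11.18 × 6.1 × (16.14)² = 11.18 × 6.1 × 260.4996 ≈ 17,765.6 × g
RCF₂ = 11.18 × 6.1 × (34.37)² = 11.18 × 6.1 × 1,181.2969 ≈ 80,562.1 × g
Increase = 80,562.1 − 17,765.6 = 62,796.5

≈ 63000 ×g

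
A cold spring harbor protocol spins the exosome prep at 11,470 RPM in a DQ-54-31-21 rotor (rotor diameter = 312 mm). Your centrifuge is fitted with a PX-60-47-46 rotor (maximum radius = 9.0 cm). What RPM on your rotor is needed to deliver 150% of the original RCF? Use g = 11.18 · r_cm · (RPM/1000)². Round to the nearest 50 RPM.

≈ 18500 RPM

Original rotor: r = 312 mm / 2 = 156 mm = 15.6 cm
RCF_original = 11.18 × 15.6 × (11.47)² = 11.18 × 15.6 × 131.5609 ≈ 22,945.3 × g
Target RCF = 1.5 × 22,945.3 ≈ 34,417.9 × g
34,417.9 = 11.18 × 9 × (N/1000)²
(N/1000)² = 34,417.9 / 100.62 = 342.0582
N = 1000 × √342.0582 ≈ 18,494.8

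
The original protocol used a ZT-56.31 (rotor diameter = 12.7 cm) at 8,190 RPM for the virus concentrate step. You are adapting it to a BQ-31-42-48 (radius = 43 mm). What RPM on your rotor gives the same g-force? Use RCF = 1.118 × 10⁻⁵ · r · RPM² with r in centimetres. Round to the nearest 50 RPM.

9950 RPM

Original rotor: r = 12.7 / 2 = 6.35 cm
RCF = 1.118 × 10⁻⁵ × r × N²
RCF_original = 1.118 × 10⁻⁵ × 6.35 × (8190)² = 1.118 × 10⁻⁵ × 6.35 × 67,076,100 ≈ 4,761.9 × g
Your rotor: r = 43 mm = 4.3 cm
4,761.9 = 1.118 × 10⁻⁵ × 4.3 × N²
N² = 4,761.9 / (4.8074 × 10⁻⁵) = 99,053,542
N ≈ √99,053,542 ≈ 9,952.6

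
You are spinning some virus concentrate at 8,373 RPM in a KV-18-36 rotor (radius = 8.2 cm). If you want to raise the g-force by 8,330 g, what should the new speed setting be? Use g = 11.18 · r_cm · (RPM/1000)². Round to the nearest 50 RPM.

Current RCF = 11.18 × 8.2 × (8.373)² = 11.18 × 8.2 × 70.107129 ≈ 6,427.1 × g
Target RCF = 6,427.1 + 8,330 = 14,757.1 × g
(N/1000)² = 14,757.1 / 91.676 = 160.9702
N = 1000 × √160.9702 ≈ 12,687.4

≈ 12700 RPM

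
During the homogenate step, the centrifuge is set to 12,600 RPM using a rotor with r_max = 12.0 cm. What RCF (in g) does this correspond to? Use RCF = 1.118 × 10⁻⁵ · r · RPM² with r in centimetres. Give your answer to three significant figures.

21300 g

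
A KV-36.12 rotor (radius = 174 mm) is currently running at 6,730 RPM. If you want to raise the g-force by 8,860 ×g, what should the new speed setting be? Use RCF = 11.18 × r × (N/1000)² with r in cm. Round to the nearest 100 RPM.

9500 RPM

r = 174 mm = 17.4 cm
Current RCF = 11.18 × 17.4 × (6.73)² = 11.18 × 17.4 × 45.2929 ≈ 8,810.9 × g
Target RCF = 8,810.9 + 8,860 = 17,670.9 × g
(N/1000)² = 17,670.9 / 194.532 = 90.83801
N = 1000 × √90.83801 ≈ 9,530.9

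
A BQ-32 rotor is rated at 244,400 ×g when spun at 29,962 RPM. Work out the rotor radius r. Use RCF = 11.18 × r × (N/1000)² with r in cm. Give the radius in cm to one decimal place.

r ≈ 24.4 cm

RCF = 11.18 × r × (N/1000)²
244400 = 11.18 × r × (29.962)²
r = 244400 / (11.18 × 897.721444) = 244400 / 10036.53 ≈ 24.351 cm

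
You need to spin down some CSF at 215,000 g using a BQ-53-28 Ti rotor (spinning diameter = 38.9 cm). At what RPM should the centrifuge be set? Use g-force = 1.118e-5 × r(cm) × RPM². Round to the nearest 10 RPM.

r = 38.9 / 2 = 19.45 cm
215,000 = 1.118 × 10⁻⁵ × 19.45 × N²
N² = 215,000 / (21.7451 × 10⁻⁵) = 988,728,495
N ≈ √988,728,495 ≈ 31,444.1

≈ 31440 RPM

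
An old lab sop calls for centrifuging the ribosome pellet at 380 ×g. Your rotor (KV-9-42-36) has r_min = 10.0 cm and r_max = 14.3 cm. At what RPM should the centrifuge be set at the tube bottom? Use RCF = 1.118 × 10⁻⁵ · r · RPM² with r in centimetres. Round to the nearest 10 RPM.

Use r_max = 14.3 cm.
RCF = 1.118 × 10⁻⁵ × r × N²
380 = 1.118 × 10⁻⁵ × 14.3 × N²
N² = 380 / (15.9874 × 10⁻⁵) = 2,376,872
N ≈ √2,376,872 ≈ 1,541.7

1540 RPM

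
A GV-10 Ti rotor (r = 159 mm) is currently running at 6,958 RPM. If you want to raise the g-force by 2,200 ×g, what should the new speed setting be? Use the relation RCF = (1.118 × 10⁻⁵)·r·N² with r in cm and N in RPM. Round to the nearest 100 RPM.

7800 RPM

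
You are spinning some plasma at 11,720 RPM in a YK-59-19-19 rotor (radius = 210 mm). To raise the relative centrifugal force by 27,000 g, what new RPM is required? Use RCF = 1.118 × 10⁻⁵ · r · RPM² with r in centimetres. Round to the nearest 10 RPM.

15890 RPM

r = 210 mm = 21.0 cm
Current RCF = 1.118 × 10⁻⁵ × 21 × (11720)² = 1.118 × 10⁻⁵ × 21 × 137,358,400 ≈ 32,249 × g
Target RCF = 32,249 + 27,000 = 59,249 × g
N² = 59,249 / (23.478 × 10⁻⁵) = 252,359,656
N ≈ √252,359,656 ≈ 15,885.8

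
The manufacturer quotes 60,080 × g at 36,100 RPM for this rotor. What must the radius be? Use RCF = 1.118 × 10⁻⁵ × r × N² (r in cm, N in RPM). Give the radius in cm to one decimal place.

r ≈ 4.1 cm

RCF = 1.118 × 10⁻⁵ × r × N²
60080 = 1.118 × 10⁻⁵ × r × (36100)²
r = 60080 / (1.118 × 10⁻⁵ × 1,303,210,000) = 60080 / 14569.89 ≈ 4.124 cm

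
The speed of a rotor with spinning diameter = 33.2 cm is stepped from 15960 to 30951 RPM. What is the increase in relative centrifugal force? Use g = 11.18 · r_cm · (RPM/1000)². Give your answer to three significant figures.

r = 33.2 / 2 = 16.6 cm
RCF₁ = 11.18 × 16.6 × (15.96)² = 11.18 × 16.6 × 254.7216 ≈ 47,273.3 × g
RCF₂ = 11.18 × 16.6 × (30.951)² = 11.18 × 16.6 × 957.964401 ≈ 177,786.7 × g
Increase = 177,786.7 − 47,273.3 = 130,513.4

131000 g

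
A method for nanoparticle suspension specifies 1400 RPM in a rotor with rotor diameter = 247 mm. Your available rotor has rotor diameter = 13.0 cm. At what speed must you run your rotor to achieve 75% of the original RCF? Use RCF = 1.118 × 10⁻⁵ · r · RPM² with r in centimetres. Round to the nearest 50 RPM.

Original rotor: r = 247 mm / 2 = 123.5 mm = 12.35 cm
RCF = 1.118 × 10⁻⁵ × r × N²
RCF_original = 1.118 × 10⁻⁵ × 12.35 × (1400)² = 1.118 × 10⁻⁵ × 12.35 × 1,960,000 ≈ 270.6 × g
Target RCF = 0.75 × 270.6 ≈ 203 × g
Your rotor: r = 13.0 / 2 = 6.5 cm
203 = 1.118 × 10⁻⁵ × 6.5 × N²
N² = 203 / (7.267 × 10⁻⁵) = 2,793,450
N ≈ √2,793,450 ≈ 1,671.4

1650 RPM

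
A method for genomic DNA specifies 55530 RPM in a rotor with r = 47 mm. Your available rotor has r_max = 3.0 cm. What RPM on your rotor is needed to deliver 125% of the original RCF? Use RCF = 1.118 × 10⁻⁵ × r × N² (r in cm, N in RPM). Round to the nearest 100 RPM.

Original rotor: r = 47 mm = 4.7 cm
RCF_original = 1.118 × 10⁻⁵ × 4.7 × (55530)² = 1.118 × 10⁻⁵ × 4.7 × 3,083,580,900 ≈ 162,029.8 × g
Target RCF = 1.25 × 162,029.8 ≈ 202,537.2 × g
202,537.2 = 1.118 × 10⁻⁵ × 3 × N²
N² = 202,537.2 / (3.354 × 10⁻⁵) = 6,038,676,208
N ≈ √6,038,676,208 ≈ 77,708.9

77700 RPM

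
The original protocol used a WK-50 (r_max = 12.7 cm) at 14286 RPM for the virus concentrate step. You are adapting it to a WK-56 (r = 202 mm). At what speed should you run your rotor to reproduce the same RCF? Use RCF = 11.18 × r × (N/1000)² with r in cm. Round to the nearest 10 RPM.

≈ 11330 RPM

RCF = 11.18 × r × (N/1000)²
RCF_original = 11.18 × 12.7 × (14.286)² = 11.18 × 12.7 × 204.089796 ≈ 28,977.9 × g
Your rotor: r = 202 mm = 20.2 cm
28,977.9 = 11.18 × 20.2 × (N/1000)²
(N/1000)² = 28,977.9 / 225.836 = 128.3139
N = 1000 × √128.3139 ≈ 11,327.6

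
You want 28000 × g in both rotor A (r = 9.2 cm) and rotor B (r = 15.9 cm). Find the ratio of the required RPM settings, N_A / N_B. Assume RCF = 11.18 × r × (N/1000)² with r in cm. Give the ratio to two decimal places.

At fixed RCF, N ∝ 1/√r, so N_A/N_B = √(r_B/r_A) = √(15.9/9.2) = √1.728261 = 1.3146.

1.31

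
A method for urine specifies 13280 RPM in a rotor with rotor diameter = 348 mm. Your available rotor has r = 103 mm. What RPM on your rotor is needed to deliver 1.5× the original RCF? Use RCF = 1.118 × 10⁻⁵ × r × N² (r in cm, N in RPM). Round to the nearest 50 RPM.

≈ 21150 RPM

Original rotor: r = 348 mm / 2 = 174 mm = 17.4 cm
RCF_original = 1.118 × 10⁻⁵ × 17.4 × (13280)² = 1.118 × 10⁻⁵ × 17.4 × 176,358,400 ≈ 34,307.4 × g
Target RCF = 1.5 × 34,307.4 ≈ 51,461.1 × g
Your rotor: r = 103 mm = 10.3 cm
51,461.1 = 1.118 × 10⁻⁵ × 10.3 × N²
N² = 51,461.1 / (11.5154 × 10⁻⁵) = 446,889,383
N ≈ √446,889,383 ≈ 21,139.8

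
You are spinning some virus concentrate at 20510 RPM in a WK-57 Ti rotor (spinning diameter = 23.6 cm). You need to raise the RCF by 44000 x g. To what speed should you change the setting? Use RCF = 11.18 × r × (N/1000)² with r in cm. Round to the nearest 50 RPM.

27450 RPM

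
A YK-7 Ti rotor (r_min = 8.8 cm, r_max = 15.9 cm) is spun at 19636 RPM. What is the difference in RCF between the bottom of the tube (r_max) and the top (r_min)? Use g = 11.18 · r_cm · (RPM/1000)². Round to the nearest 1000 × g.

RCF_max = 11.18 × 15.9 × (19.636)² = 11.18 × 15.9 × 385.572496 ≈ 68,540.1 × g
RCF_min = 11.18 × 8.8 × (19.636)² = 11.18 × 8.8 × 385.572496 ≈ 37,934.2 × g
ΔRCF = 68,540.1 − 37,934.2 = 30,605.9

≈ 31000 x g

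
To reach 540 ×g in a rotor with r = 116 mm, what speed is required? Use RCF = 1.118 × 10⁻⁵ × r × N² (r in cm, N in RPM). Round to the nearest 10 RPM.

N ≈ 2040 RPM

r = 116 mm = 11.6 cm
540 = 1.118 × 10⁻⁵ × 11.6 × N²
N² = 540 / (12.9688 × 10⁻⁵) = 4,163,839
N ≈ √4,163,839 ≈ 2,040.5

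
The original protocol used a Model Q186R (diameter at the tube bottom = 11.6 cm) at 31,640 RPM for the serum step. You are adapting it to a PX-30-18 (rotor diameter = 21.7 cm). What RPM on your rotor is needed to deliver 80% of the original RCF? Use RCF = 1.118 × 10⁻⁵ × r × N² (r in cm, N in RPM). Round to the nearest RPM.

Original rotor: r = 11.6 / 2 = 5.8 cm
RCF_original = 1.118 × 10⁻⁵ × 5.8 × (31640)² = 1.118 × 10⁻⁵ × 5.8 × 1,001,089,600 ≈ 64,914.7 × g
Target RCF = 0.8 × 64,914.7 ≈ 51,931.8 × g
Your rotor: r = 21.7 / 2 = 10.85 cm
51,931.8 = 1.118 × 10⁻⁵ × 10.85 × N²
N² = 51,931.8 / (12.1303 × 10⁻⁵) = 428,116,370
N ≈ √428,116,370 ≈ 20,691.0

20691 RPM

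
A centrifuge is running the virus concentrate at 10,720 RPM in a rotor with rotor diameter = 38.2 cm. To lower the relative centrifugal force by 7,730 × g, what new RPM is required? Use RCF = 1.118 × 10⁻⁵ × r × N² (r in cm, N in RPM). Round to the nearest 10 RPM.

r = 38.2 / 2 = 19.1 cm
Current RCF = 1.118 × 10⁻⁵ × 19.1 × (10720)² = 1.118 × 10⁻⁵ × 19.1 × 114,918,400 ≈ 24,539.4 × g
Target RCF = 24,539.4 − 7,730 = 16,809.4 × g
N² = 16,809.4 / (21.3538 × 10⁻⁵) = 78,718,542
N ≈ √78,718,542 ≈ 8,872.3

N₂ ≈ 8870 RPM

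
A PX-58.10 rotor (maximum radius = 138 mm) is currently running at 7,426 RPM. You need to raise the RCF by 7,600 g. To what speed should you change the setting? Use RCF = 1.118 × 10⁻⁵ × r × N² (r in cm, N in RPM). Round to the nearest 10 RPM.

≈ 10220 RPM

r = 138 mm = 13.8 cm
Current RCF = 1.118 × 10⁻⁵ × 13.8 × (7426)² = 1.118 × 10⁻⁵ × 13.8 × 55,145,476 ≈ 8,508.1 × g
Target RCF = 8,508.1 + 7,600 = 16,108.1 × g
N² = 16,108.1 / (15.4284 × 10⁻⁵) = 104,405,512
N ≈ √104,405,512 ≈ 10,217.9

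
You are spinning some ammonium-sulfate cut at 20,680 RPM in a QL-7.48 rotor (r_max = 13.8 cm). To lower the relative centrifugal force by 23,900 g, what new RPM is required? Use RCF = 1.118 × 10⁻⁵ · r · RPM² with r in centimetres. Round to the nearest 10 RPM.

Current RCF = 1.118 × 10⁻⁵ × 13.8 × (20680)² = 1.118 × 10⁻⁵ × 13.8 × 427,662,400 ≈ 65,981.5 × g
Target RCF = 65,981.5 − 23,900 = 42,081.5 × g
N² = 42,081.5 / (15.4284 × 10⁻⁵) = 272,753,494
N ≈ √272,753,494 ≈ 16,515.3

16520 RPM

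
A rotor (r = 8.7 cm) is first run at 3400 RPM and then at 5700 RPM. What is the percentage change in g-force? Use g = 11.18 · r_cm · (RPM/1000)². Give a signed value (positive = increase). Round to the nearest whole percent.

+181%

RCF ∝ N², so the ratio is (5700/3400)² = (1.676471)² = 2.8106.
Change = 2.8106 − 1 = +1.8106 → +181.1%.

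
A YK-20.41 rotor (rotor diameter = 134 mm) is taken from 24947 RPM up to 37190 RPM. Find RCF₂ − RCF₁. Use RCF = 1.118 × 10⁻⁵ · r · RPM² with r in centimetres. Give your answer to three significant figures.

57000 x g

r = 134 mm / 2 = 67 mm = 6.7 cm
RCF₁ = 1.118 × 10⁻⁵ × 6.7 × (24947)² = 1.118 × 10⁻⁵ × 6.7 × 622,352,809 ≈ 46,618 × g
RCF₂ = 1.118 × 10⁻⁵ × 6.7 × (37190)² = 1.118 × 10⁻⁵ × 6.7 × 1,383,096,100 ≈ 103,602.2 × g
Increase = 103,602.2 − 46,618 = 56,984.2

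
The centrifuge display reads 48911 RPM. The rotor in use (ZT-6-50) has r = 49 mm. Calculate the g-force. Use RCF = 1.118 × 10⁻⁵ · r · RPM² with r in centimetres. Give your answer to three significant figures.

RCF ≈ 131000 × g

r = 49 mm = 4.9 cm
RCF = 1.118 × 10⁻⁵ × 4.9 × (48911)² = 1.118 × 10⁻⁵ × 4.9 × 2,392,285,921 ≈ 131,054.2 × g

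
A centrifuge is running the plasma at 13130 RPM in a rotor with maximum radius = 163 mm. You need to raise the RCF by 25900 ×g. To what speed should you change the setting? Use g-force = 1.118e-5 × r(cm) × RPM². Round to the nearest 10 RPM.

r = 163 mm = 16.3 cm
Current RCF = 1.118 × 10⁻⁵ × 16.3 × (13130)² = 1.118 × 10⁻⁵ × 16.3 × 172,396,900 ≈ 31,416.6 × g
Target RCF = 31,416.6 + 25,900 = 57,316.6 × g
N² = 57,316.6 / (18.2234 × 10⁻⁵) = 314,521,988
N ≈ √314,521,988 ≈ 17,734.8

N₂ ≈ 17730 RPM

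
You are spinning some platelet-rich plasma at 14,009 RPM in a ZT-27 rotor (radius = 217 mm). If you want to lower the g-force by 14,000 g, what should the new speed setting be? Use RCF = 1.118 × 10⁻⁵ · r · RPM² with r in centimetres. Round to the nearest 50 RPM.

≈ 11750 RPM

r = 217 mm = 21.7 cm
Current RCF = 1.118 × 10⁻⁵ × 21.7 × (14009)² = 1.118 × 10⁻⁵ × 21.7 × 196,252,081 ≈ 47,611.9 × g
Target RCF = 47,611.9 − 14,000 = 33,611.9 × g
N² = 33,611.9 / (24.2606 × 10⁻⁵) = 138,545,213
N ≈ √138,545,213 ≈ 11,770.5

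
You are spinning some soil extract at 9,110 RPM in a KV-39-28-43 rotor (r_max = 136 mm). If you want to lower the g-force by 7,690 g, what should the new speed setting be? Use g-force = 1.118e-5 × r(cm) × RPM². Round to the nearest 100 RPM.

≈ 5700 RPM

r = 136 mm = 13.6 cm
Current RCF = 1.118 × 10⁻⁵ × 13.6 × (9110)² = 1.118 × 10⁻⁵ × 13.6 × 82,992,100 ≈ 12,618.8 × g
Target RCF = 12,618.8 − 7,690 = 4,928.8 × g
N² = 4,928.8 / (15.2048 × 10⁻⁵) = 32,416,079
N ≈ √32,416,079 ≈ 5,693.5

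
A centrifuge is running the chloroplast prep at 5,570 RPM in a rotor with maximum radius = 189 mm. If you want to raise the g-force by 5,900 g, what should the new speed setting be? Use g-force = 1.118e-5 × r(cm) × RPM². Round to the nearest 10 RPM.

≈ 7680 RPM

r = 189 mm = 18.9 cm
Current RCF = 1.118 × 10⁻⁵ × 18.9 × (5570)² = 1.118 × 10⁻⁵ × 18.9 × 31,024,900 ≈ 6,555.6 × g
Target RCF = 6,555.6 + 5,900 = 12,455.6 × g
N² = 12,455.6 / (21.1302 × 10⁻⁵) = 58,946,910
N ≈ √58,946,910 ≈ 7,677.7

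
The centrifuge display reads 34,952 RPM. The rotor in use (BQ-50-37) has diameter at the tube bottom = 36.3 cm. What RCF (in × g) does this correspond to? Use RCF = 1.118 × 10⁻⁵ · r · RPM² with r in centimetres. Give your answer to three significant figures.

r = 36.3 / 2 = 18.15 cm
RCF = 1.118 × 10⁻⁵ × 18.15 × (34952)² = 1.118 × 10⁻⁵ × 18.15 × 1,221,642,304 ≈ 247,892 × g

≈ 248000 × g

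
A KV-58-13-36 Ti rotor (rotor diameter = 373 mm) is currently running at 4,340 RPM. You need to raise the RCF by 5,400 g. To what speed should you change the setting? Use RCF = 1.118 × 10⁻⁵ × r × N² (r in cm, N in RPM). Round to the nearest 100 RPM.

N₂ ≈ 6700 RPM

r = 373 mm / 2 = 186.5 mm = 18.65 cm
Current RCF = 1.118 × 10⁻⁵ × 18.65 × (4340)² = 1.118 × 10⁻⁵ × 18.65 × 18,835,600 ≈ 3,927.4 × g
Target RCF = 3,927.4 + 5,400 = 9,327.4 × g
N² = 9,327.4 / (20.8507 × 10⁻⁵) = 44,734,230
N ≈ √44,734,230 ≈ 6,688.4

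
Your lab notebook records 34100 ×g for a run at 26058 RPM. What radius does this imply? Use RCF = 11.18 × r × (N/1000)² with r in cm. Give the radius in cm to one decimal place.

34100 = 11.18 × r × (26.058)²
r = 34100 / (11.18 × 679.019364) = 34100 / 7591.436 ≈ 4.492 cm

4.5 cm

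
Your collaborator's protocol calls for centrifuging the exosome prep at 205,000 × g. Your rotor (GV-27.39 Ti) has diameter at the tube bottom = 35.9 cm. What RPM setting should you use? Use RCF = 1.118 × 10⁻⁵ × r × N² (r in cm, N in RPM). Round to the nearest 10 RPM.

r = 35.9 / 2 = 17.95 cm
205,000 = 1.118 × 10⁻⁵ × 17.95 × N²
N² = 205,000 / (20.0681 × 10⁻⁵) = 1,021,521,719
N ≈ √1,021,521,719 ≈ 31,961.3

N ≈ 31960 RPM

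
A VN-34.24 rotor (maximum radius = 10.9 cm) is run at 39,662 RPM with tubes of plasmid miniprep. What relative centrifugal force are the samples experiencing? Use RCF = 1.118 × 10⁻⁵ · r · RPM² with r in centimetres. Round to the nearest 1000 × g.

192000 x g

RCF = 1.118 × 10⁻⁵ × r × N²
RCF = 1.118 × 10⁻⁵ × 10.9 × (39662)² = 1.118 × 10⁻⁵ × 10.9 × 1,573,074,244 ≈ 191,698 × g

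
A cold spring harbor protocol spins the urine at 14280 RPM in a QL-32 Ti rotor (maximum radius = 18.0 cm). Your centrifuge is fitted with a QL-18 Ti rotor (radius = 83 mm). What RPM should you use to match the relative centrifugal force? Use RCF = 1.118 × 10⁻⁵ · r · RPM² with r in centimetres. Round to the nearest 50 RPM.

RCF = 1.118 × 10⁻⁵ × r × N²
RCF_original = 1.118 × 10⁻⁵ × 18 × (14280)² = 1.118 × 10⁻⁵ × 18 × 203,918,400 ≈ 41,036.5 × g
Your rotor: r = 83 mm = 8.3 cm
41,036.5 = 1.118 × 10⁻⁵ × 8.3 × N²
N² = 41,036.5 / (9.2794 × 10⁻⁵) = 442,232,256
N ≈ √442,232,256 ≈ 21,029.3

21050 RPM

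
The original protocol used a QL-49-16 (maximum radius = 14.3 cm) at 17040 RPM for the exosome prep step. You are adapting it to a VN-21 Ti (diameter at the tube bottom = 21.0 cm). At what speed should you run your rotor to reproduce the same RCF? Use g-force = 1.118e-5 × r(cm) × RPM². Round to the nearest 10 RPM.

≈ 19890 RPM

RCF_original = 1.118 × 10⁻⁵ × 14.3 × (17040)² = 1.118 × 10⁻⁵ × 14.3 × 290,361,600 ≈ 46,421.3 × g
Your rotor: r = 21.0 / 2 = 10.5 cm
46,421.3 = 1.118 × 10⁻⁵ × 10.5 × N²
N² = 46,421.3 / (11.739 × 10⁻⁵) = 395,445,098
N ≈ √395,445,098 ≈ 19,885.8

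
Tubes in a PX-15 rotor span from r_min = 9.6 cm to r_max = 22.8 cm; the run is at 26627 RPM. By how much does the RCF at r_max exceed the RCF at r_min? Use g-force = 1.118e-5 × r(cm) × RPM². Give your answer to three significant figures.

RCF_max = 1.118 × 10⁻⁵ × 22.8 × (26627)² = 1.118 × 10⁻⁵ × 22.8 × 708,997,129 ≈ 180,726.2 × g
RCF_min = 1.118 × 10⁻⁵ × 9.6 × (26627)² = 1.118 × 10⁻⁵ × 9.6 × 708,997,129 ≈ 76,095.2 × g
ΔRCF = 180,726.2 − 76,095.2 = 104,631

105000 ×g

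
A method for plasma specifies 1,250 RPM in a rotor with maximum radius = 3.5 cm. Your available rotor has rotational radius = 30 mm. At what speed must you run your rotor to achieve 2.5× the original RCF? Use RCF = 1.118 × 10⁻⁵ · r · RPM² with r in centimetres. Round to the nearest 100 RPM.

2100 RPM

RCF = 1.118 × 10⁻⁵ × r × N²
RCF_original = 1.118 × 10⁻⁵ × 3.5 × (1250)² = 1.118 × 10⁻⁵ × 3.5 × 1,562,500 ≈ 61.1 × g
Target RCF = 2.5 × 61.1 ≈ 152.8 × g
Your rotor: r = 30 mm = 3.0 cm
152.8 = 1.118 × 10⁻⁵ × 3 × N²
N² = 152.8 / (3.354 × 10⁻⁵) = 4,555,754
N ≈ √4,555,754 ≈ 2,134.4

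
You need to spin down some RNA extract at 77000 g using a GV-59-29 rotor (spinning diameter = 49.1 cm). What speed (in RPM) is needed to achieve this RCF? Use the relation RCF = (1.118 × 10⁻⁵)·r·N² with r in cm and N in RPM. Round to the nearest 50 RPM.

r = 49.1 / 2 = 24.55 cm
77,000 = 1.118 × 10⁻⁵ × 24.55 × N²
N² = 77,000 / (27.4469 × 10⁻⁵) = 280,541,701
N ≈ √280,541,701 ≈ 16,749.4

16750 RPM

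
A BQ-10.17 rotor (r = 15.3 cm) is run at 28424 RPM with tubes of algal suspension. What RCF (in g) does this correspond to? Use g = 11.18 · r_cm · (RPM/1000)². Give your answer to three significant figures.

RCF = 11.18 × r × (N/1000)²
RCF = 11.18 × 15.3 × (28.424)² = 11.18 × 15.3 × 807.923776 ≈ 138,198.6 × g

138000 g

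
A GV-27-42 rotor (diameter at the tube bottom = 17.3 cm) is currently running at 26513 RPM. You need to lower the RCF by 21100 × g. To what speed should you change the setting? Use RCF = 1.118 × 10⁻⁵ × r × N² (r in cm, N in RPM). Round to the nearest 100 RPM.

22000 RPM

r = 17.3 / 2 = 8.65 cm
Current RCF = 1.118 × 10⁻⁵ × 8.65 × (26513)² = 1.118 × 10⁻⁵ × 8.65 × 702,939,169 ≈ 67,979.1 × g
Target RCF = 67,979.1 − 21,100 = 46,879.1 × g
N² = 46,879.1 / (9.6707 × 10⁻⁵) = 484,753,947
N ≈ √484,753,947 ≈ 22,017.1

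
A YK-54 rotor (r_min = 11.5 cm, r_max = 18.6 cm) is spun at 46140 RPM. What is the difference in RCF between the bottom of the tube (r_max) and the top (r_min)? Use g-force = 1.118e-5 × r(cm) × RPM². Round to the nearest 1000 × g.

169000 ×g

ΔRCF = 1.118 × 10⁻⁵ × (r_max − r_min) × N² = 1.118 × 10⁻⁵ × 7.1 × 2,128,899,600 ≈ 168,987.8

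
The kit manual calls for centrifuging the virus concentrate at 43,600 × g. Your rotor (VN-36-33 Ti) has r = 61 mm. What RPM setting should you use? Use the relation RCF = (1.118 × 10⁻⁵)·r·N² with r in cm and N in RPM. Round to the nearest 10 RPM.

25280 RPM

r = 61 mm = 6.1 cm
RCF = 1.118 × 10⁻⁵ × r × N²
43,600 = 1.118 × 10⁻⁵ × 6.1 × N²
N² = 43,600 / (6.8198 × 10⁻⁵) = 639,314,936
N ≈ √639,314,936 ≈ 25,284.7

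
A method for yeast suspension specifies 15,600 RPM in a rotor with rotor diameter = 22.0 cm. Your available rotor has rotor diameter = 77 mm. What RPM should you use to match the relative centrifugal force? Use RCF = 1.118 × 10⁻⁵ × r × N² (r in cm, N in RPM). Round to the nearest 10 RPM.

Original rotor: r = 22.0 / 2 = 11 cm
RCF = 1.118 × 10⁻⁵ × r × N²
RCF_original = 1.118 × 10⁻⁵ × 11 × (15600)² = 1.118 × 10⁻⁵ × 11 × 243,360,000 ≈ 29,928.4 × g
Your rotor: r = 77 mm / 2 = 38.5 mm = 3.85 cm
29,928.4 = 1.118 × 10⁻⁵ × 3.85 × N²
N² = 29,928.4 / (4.3043 × 10⁻⁵) = 695,313,988
N ≈ √695,313,988 ≈ 26,368.8

26370 RPM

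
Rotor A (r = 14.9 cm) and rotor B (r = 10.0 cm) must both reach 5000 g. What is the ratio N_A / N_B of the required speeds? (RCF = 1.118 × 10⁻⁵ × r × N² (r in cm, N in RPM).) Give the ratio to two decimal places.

0.82

At fixed RCF, N ∝ 1/√r, so N_A/N_B = √(r_B/r_A) = √(10.0/14.9) = √0.671141 = 0.8192.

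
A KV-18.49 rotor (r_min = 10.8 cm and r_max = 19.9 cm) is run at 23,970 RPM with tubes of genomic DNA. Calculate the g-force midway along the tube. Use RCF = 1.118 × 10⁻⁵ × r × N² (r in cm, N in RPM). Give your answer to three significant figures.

≈ 98600 × g

r_avg = (10.8 + 19.9) / 2 = 15.35 cm
RCF = 1.118 × 10⁻⁵ × r × N²
RCF = 1.118 × 10⁻⁵ × 15.35 × (23970)² = 1.118 × 10⁻⁵ × 15.35 × 574,560,900 ≈ 98,602.1 × g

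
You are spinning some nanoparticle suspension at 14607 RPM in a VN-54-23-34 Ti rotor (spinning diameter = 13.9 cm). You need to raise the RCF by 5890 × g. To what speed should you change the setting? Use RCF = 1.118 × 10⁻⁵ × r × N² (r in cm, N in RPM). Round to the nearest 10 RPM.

17000 RPM

r = 13.9 / 2 = 6.95 cm
Current RCF = 1.118 × 10⁻⁵ × 6.95 × (14607)² = 1.118 × 10⁻⁵ × 6.95 × 213,364,449 ≈ 16,578.6 × g
Target RCF = 16,578.6 + 5,890 = 22,468.6 × g
N² = 22,468.6 / (7.7701 × 10⁻⁵) = 289,167,450
N ≈ √289,167,450 ≈ 17,004.9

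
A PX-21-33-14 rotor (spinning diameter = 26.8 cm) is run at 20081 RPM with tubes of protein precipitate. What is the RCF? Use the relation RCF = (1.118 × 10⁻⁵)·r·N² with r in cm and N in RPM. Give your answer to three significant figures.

r = 26.8 / 2 = 13.4 cm
RCF = 1.118 × 10⁻⁵ × r × N²
RCF = 1.118 × 10⁻⁵ × 13.4 × (20081)² = 1.118 × 10⁻⁵ × 13.4 × 403,246,561 ≈ 60,411.2 × g

≈ 60400 × g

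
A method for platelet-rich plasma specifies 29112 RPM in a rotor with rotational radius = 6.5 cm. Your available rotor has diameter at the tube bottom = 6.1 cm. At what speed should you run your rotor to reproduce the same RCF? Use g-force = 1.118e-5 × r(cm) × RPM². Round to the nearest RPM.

42499 RPM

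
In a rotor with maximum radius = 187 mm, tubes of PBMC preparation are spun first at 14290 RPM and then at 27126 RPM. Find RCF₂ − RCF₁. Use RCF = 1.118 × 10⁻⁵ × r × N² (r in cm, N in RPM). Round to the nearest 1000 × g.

≈ 111000 x g

r = 187 mm = 18.7 cm
RCF₁ = 1.118 × 10⁻⁵ × 18.7 × (14290)² = 1.118 × 10⁻⁵ × 18.7 × 204,204,100 ≈ 42,692.1 × g
RCF₂ = 1.118 × 10⁻⁵ × 18.7 × (27126)² = 1.118 × 10⁻⁵ × 18.7 × 735,819,876 ≈ 153,834.9 × g
Increase = 153,834.9 − 42,692.1 = 111,142.8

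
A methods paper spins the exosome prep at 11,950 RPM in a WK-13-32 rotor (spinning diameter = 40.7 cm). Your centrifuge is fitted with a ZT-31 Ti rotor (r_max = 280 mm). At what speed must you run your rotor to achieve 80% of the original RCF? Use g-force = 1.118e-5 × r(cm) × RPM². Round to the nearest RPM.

Original rotor: r = 40.7 / 2 = 20.35 cm
RCF_original = 1.118 × 10⁻⁵ × 20.35 × (11950)² = 1.118 × 10⁻⁵ × 20.35 × 142,802,500 ≈ 32,489.4 × g
Target RCF = 0.8 × 32,489.4 ≈ 25,991.5 × g
Your rotor: r = 280 mm = 28.0 cm
25,991.5 = 1.118 × 10⁻⁵ × 28 × N²
N² = 25,991.5 / (31.304 × 10⁻⁵) = 83,029,325
N ≈ √83,029,325 ≈ 9,112.0

9112 RPM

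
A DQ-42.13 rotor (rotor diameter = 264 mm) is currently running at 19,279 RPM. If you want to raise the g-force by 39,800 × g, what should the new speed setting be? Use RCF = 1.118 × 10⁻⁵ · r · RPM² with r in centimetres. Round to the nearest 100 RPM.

r = 264 mm / 2 = 132 mm = 13.2 cm
Current RCF = 1.118 × 10⁻⁵ × 13.2 × (19279)² = 1.118 × 10⁻⁵ × 13.2 × 371,679,841 ≈ 54,851 × g
Target RCF = 54,851 + 39,800 = 94,651 × g
N² = 94,651 / (14.7576 × 10⁻⁵) = 641,371,226
N ≈ √641,371,226 ≈ 25,325.3

N₂ ≈ 25300 RPM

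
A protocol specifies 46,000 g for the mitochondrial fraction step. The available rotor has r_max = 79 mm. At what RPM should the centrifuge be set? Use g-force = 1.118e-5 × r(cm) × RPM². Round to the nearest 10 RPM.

r = 79 mm = 7.9 cm
RCF = 1.118 × 10⁻⁵ × r × N²
46,000 = 1.118 × 10⁻⁵ × 7.9 × N²
N² = 46,000 / (8.8322 × 10⁻⁵) = 520,821,539
N ≈ √520,821,539 ≈ 22,821.5

N ≈ 22820 RPM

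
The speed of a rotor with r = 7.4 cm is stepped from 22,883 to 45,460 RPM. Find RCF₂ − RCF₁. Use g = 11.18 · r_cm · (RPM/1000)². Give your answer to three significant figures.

≈ 128000 x g

RCF₁ = 11.18 × 7.4 × (22.883)² = 11.18 × 7.4 × 523.631689 ≈ 43,321.1 × g
RCF₂ = 11.18 × 7.4 × (45.46)² = 11.18 × 7.4 × 2,066.6116 ≈ 170,974.9 × g
Increase = 170,974.9 − 43,321.1 = 127,653.8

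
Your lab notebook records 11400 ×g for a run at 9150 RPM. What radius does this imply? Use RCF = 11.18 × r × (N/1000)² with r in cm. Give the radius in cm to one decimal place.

12.2 cm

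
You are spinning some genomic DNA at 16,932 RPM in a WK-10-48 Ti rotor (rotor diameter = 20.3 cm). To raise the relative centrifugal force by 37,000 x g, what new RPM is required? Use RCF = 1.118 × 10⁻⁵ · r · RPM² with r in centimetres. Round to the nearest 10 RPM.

24750 RPM

r = 20.3 / 2 = 10.15 cm
Current RCF = 1.118 × 10⁻⁵ × 10.15 × (16932)² = 1.118 × 10⁻⁵ × 10.15 × 286,692,624 ≈ 32,533 × g
Target RCF = 32,533 + 37,000 = 69,533 × g
N² = 69,533 / (11.3477 × 10⁻⁵) = 612,749,720
N ≈ √612,749,720 ≈ 24,753.8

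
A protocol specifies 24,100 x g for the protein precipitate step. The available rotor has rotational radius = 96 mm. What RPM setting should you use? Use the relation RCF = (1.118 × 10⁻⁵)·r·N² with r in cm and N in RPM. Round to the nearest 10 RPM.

14980 RPM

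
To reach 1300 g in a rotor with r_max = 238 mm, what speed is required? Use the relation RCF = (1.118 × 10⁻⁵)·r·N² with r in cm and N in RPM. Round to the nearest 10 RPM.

r = 238 mm = 23.8 cm
RCF = 1.118 × 10⁻⁵ × r × N²
1,300 = 1.118 × 10⁻⁵ × 23.8 × N²
N² = 1,300 / (26.6084 × 10⁻⁵) = 4,885,675
N ≈ √4,885,675 ≈ 2,210.4

≈ 2210 RPM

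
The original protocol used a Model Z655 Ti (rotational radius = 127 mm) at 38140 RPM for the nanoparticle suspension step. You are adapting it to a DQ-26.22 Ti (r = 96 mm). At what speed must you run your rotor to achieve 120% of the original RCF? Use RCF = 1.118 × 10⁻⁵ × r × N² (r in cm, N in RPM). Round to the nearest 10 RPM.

48050 RPM

Original rotor: r = 127 mm = 12.7 cm
RCF_original = 1.118 × 10⁻⁵ × 12.7 × (38140)² = 1.118 × 10⁻⁵ × 12.7 × 1,454,659,600 ≈ 206,541.3 × g
Target RCF = 1.2 × 206,541.3 ≈ 247,849.6 × g
Your rotor: r = 96 mm = 9.6 cm
247,849.6 = 1.118 × 10⁻⁵ × 9.6 × N²
N² = 247,849.6 / (10.7328 × 10⁻⁵) = 2,309,272,510
N ≈ √2,309,272,510 ≈ 48,054.9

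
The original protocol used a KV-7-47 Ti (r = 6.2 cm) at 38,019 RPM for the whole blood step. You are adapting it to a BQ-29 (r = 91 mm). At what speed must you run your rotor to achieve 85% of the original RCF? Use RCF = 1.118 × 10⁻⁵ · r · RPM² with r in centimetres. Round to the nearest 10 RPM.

≈ 28930 RPM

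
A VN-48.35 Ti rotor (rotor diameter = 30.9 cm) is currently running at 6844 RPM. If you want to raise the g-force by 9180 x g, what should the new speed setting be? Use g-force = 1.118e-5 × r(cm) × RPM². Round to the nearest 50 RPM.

r = 30.9 / 2 = 15.45 cm
Current RCF = 1.118 × 10⁻⁵ × 15.45 × (6844)² = 1.118 × 10⁻⁵ × 15.45 × 46,840,336 ≈ 8,090.8 × g
Target RCF = 8,090.8 + 9,180 = 17,270.8 × g
N² = 17,270.8 / (17.2731 × 10⁻⁵) = 99,986,684
N ≈ √99,986,684 ≈ 9,999.3

N₂ ≈ 10000 RPM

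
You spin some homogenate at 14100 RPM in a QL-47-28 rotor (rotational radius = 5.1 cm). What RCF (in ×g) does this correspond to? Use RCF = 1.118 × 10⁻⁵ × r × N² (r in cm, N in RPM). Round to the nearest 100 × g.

RCF ≈ 11300 ×g

RCF = 1.118 × 10⁻⁵ × 5.1 × (14100)² = 1.118 × 10⁻⁵ × 5.1 × 198,810,000 ≈ 11,335.7 × g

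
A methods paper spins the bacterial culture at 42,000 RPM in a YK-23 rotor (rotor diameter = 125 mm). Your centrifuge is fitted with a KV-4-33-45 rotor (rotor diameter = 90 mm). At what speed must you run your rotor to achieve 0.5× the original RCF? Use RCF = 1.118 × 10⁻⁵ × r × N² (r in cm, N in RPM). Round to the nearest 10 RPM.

35000 RPM

Original rotor: r = 125 mm / 2 = 62.5 mm = 6.25 cm
RCF = 1.118 × 10⁻⁵ × r × N²
RCF_original = 1.118 × 10⁻⁵ × 6.25 × (42000)² = 1.118 × 10⁻⁵ × 6.25 × 1,764,000,000 ≈ 123,259.5 × g
Target RCF = 0.5 × 123,259.5 ≈ 61,629.8 × g
Your rotor: r = 90 mm / 2 = 45 mm = 4.5 cm
61,629.8 = 1.118 × 10⁻⁵ × 4.5 × N²
N² = 61,629.8 / (5.031 × 10⁻⁵) = 1,225,000,994
N ≈ √1,225,000,994 ≈ 35,000.0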